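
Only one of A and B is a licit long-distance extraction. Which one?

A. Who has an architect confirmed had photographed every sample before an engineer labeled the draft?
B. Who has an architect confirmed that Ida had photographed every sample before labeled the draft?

A

In B, the wh-phrase is extracted from inside an adjunct island (introduced by "before"), which blocks movement.
In A, the extraction path crosses only that-complement boundaries, which are transparent.
So A is grammatical.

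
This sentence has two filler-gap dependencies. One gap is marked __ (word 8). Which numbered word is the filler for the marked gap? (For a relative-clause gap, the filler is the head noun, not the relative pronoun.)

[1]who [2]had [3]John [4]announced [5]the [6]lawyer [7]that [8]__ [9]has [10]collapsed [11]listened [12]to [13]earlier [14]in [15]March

6

The marked gap is inside the relative clause, the subject of "collapsed".
Its filler is the head noun "lawyer" (via "that"), at word 6.
(The other dependency links word 1 to a gap after word 12.)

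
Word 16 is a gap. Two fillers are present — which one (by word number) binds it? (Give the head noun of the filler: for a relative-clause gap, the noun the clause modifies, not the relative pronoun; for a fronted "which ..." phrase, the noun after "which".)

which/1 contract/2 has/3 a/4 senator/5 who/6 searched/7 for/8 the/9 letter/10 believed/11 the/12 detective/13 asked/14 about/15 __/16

The marked gap is the object of the preposition "about" of "asked".
Its filler is the fronted wh-phrase "which contract", at word 2.
(The other dependency links word 5 to a gap after word 6.)

2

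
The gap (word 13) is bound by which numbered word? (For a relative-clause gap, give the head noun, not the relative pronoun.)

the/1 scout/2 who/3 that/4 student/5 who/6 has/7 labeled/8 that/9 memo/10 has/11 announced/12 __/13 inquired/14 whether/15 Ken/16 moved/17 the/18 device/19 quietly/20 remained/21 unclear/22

2

The gap at 13 is the subject of "inquired", inside a relative clause.
The relative pronoun is "who" (word 3); it is bound by the head noun immediately before it.
Its filler is the head noun "scout", at word 2.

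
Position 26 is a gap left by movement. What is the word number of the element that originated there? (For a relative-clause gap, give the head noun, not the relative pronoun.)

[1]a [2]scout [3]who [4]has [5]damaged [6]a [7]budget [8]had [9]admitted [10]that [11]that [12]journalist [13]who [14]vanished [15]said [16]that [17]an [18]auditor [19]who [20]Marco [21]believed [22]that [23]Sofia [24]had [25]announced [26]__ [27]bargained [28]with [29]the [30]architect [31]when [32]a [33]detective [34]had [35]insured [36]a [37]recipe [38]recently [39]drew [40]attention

18

The gap at 26 is the subject of "bargained", inside a relative clause.
The relative pronoun is "who" (word 19); it is bound by the head noun immediately before it.
Its filler is the head noun "auditor", at word 18.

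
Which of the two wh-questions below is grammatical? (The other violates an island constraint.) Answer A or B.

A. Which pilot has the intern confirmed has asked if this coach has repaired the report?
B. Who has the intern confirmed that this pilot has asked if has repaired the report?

In B, the wh-phrase is extracted from inside a wh-island (introduced by "if"), which blocks movement.
In A, the extraction path crosses only that-complement boundaries, which are transparent.
So A is grammatical.

A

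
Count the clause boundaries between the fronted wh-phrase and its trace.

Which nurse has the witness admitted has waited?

"which nurse" is extracted from the subject of "waited".
Boundaries crossed, outermost first: [Ø] — 1 in total.

1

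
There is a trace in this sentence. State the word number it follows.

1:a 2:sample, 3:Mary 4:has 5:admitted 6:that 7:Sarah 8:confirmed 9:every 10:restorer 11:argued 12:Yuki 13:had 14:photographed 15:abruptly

14

The displaced element is "a sample" (word 2).
It is linked across 3 clause boundaries (that → Ø → Ø).
It functions as the direct object of "photographed", so the gap sits immediately after word 14 ("photographed").
Base order: Mary has admitted that Sarah confirmed every restorer argued Yuki had photographed a sample abruptly.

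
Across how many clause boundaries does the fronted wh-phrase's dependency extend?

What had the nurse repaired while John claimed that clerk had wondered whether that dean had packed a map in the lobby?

"what" originates inside the matrix clause — no clause boundary is crossed.

0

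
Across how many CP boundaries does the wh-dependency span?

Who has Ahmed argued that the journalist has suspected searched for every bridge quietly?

"who" is extracted from the subject of "searched".
Boundaries crossed, outermost first: [that], [Ø] — 2 in total.

2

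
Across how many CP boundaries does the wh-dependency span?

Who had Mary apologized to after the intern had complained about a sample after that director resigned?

"who" originates inside the matrix clause — no clause boundary is crossed.

0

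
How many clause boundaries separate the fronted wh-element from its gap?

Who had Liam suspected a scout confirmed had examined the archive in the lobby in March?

2

"who" is extracted from the subject of "examined".
Boundaries crossed, outermost first: [Ø], [Ø] — 2 in total.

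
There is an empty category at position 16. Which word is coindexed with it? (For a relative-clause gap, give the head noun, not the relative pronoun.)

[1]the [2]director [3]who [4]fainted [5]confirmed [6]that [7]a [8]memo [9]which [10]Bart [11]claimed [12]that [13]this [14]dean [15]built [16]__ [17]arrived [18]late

The gap at 16 is the object of "built", inside a relative clause.
The relative pronoun is "which" (word 9); it is bound by the head noun immediately before it.
Its filler is the head noun "memo", at word 8.

8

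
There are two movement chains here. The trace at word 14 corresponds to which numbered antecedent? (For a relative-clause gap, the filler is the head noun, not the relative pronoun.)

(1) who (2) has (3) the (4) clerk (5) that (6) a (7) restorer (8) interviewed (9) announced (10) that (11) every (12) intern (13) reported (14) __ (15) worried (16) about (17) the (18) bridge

1

The marked gap is the subject of "worried".
Its filler is the fronted wh-phrase "who", at word 1.
(The other dependency links word 4 to a gap after word 8.)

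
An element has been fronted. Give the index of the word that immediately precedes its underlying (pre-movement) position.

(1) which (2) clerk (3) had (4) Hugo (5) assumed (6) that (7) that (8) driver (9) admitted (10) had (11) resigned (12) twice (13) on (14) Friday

9

The displaced element is "which clerk" (word 2).
It is linked across 2 clause boundaries (that → Ø).
It functions as the subject of "resigned", so the gap sits immediately after word 9 ("admitted").
Base order: Hugo had assumed that that driver admitted that which clerk had resigned twice on Friday.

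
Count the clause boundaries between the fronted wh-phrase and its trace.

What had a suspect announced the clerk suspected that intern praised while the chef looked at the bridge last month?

"what" is extracted from the object of "praised".
Boundaries crossed, outermost first: [Ø], [Ø] — 2 in total.

2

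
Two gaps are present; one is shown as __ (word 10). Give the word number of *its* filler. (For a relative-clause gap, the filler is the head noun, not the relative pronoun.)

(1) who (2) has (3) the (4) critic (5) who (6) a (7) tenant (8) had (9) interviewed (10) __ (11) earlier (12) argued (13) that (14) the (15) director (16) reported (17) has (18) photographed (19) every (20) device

The marked gap is inside the relative clause, the direct object of "interviewed".
Its filler is the head noun "critic" (via "who"), at word 4.
(The other dependency links word 1 to a gap after word 16.)

4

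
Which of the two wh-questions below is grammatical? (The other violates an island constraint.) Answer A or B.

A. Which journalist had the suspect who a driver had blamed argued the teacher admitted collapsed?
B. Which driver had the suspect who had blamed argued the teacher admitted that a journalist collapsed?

In B, the wh-phrase is extracted from inside a complex-NP island (relative clause) (introduced by "who"), which blocks movement.
In A, the extraction path crosses only that-complement boundaries, which are transparent.
So A is grammatical.

A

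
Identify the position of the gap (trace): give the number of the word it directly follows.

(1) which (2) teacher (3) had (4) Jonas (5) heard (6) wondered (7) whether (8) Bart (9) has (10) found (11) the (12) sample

5

The displaced element is "which teacher" (word 2).
It is linked across 1 clause boundary (Ø).
It functions as the subject of "wondered", so the gap sits immediately after word 5 ("heard").
Base order: Jonas had heard which teacher wondered whether Bart has found the sample.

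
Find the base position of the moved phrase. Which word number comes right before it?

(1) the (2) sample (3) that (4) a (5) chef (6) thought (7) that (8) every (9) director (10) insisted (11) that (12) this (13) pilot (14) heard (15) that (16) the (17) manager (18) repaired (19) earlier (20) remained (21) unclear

The displaced element is "the sample" (word 2).
It is linked across 3 clause boundaries (that → that → that).
It functions as the direct object of "repaired", so the gap sits immediately after word 18 ("repaired").
Base order: A chef thought that every director insisted that this pilot heard that the manager repaired the sample earlier.

18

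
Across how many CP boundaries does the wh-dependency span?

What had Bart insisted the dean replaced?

"what" is extracted from the object of "replaced".
Boundaries crossed, outermost first: [Ø] — 1 in total.

1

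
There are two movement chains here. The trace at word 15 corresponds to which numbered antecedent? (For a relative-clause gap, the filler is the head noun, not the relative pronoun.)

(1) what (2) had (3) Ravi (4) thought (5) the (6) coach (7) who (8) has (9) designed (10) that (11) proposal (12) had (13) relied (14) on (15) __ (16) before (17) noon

1

The marked gap is the object of the preposition "on" of "relied".
Its filler is the fronted wh-phrase "what", at word 1.
(The other dependency links word 6 to a gap after word 7.)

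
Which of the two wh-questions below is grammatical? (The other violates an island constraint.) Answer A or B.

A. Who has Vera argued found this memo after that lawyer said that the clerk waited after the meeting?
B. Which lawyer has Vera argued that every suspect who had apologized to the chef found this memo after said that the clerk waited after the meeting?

A

In B, the wh-phrase is extracted from inside an adjunct island (introduced by "after"), which blocks movement.
In A, the extraction path crosses only that-complement boundaries, which are transparent.
So A is grammatical.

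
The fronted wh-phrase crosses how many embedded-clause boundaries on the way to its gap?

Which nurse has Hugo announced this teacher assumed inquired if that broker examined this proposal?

2

"which nurse" is extracted from the subject of "inquired".
Boundaries crossed, outermost first: [Ø], [Ø] — 2 in total.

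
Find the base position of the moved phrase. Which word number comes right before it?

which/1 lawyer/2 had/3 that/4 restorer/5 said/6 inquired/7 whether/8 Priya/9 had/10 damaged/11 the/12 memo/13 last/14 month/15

The displaced element is "which lawyer" (word 2).
It is linked across 1 clause boundary (Ø).
It functions as the subject of "inquired", so the gap sits immediately after word 6 ("said").
Base order: That restorer had said that which lawyer inquired whether Priya had damaged the memo last month.

6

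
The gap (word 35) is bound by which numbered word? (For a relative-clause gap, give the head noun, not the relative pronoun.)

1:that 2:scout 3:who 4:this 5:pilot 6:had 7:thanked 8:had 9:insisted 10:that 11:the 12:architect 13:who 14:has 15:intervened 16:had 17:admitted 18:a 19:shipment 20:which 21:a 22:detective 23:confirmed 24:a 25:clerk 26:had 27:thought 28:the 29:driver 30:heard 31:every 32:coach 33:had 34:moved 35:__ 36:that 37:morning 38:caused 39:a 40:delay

19

The gap at 35 is the object of "moved", inside a relative clause.
The relative pronoun is "which" (word 20); it is bound by the head noun immediately before it.
Its filler is the head noun "shipment", at word 19.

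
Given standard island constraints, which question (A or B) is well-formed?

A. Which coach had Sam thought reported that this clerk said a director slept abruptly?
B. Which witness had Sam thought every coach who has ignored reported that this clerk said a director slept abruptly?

In B, the wh-phrase is extracted from inside a complex-NP island (relative clause) (introduced by "who"), which blocks movement.
In A, the extraction path crosses only that-complement boundaries, which are transparent.
So A is grammatical.

A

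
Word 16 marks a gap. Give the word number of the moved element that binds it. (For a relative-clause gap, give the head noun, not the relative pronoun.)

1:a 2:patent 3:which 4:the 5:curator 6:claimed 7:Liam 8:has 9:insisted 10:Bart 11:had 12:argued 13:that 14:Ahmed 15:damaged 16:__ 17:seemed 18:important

The gap at 16 is the object of "damaged", inside a relative clause.
The relative pronoun is "which" (word 3); it is bound by the head noun immediately before it.
Its filler is the head noun "patent", at word 2.

2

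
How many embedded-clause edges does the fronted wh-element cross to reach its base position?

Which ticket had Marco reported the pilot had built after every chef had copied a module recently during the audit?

"which ticket" is extracted from the object of "built".
Boundaries crossed, outermost first: [Ø] — 1 in total.

1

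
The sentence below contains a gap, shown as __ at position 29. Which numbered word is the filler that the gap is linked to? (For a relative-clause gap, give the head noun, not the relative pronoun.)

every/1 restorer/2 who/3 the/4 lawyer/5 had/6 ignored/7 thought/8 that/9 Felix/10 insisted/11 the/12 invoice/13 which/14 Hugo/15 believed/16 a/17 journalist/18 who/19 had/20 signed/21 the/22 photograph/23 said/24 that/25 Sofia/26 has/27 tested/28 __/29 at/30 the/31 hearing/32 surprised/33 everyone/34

The gap at 29 is the object of "tested", inside a relative clause.
The relative pronoun is "which" (word 14); it is bound by the head noun immediately before it.
Its filler is the head noun "invoice", at word 13.

13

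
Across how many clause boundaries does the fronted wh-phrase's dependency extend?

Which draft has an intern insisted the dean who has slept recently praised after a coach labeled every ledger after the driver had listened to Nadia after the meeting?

"which draft" is extracted from the object of "praised".
Boundaries crossed, outermost first: [Ø] — 1 in total.

1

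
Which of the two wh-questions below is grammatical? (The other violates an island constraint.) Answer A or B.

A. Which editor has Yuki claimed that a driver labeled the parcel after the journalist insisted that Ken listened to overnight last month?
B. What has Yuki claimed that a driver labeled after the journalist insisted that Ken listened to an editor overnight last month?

B

In A, the wh-phrase is extracted from inside an adjunct island (introduced by "after"), which blocks movement.
In B, the extraction path crosses only that-complement boundaries, which are transparent.
So B is grammatical.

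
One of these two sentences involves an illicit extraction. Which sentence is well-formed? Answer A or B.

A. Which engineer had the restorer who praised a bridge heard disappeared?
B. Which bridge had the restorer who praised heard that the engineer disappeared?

In B, the wh-phrase is extracted from inside a complex-NP island (relative clause) (introduced by "who"), which blocks movement.
In A, the extraction path crosses only that-complement boundaries, which are transparent.
So A is grammatical.

A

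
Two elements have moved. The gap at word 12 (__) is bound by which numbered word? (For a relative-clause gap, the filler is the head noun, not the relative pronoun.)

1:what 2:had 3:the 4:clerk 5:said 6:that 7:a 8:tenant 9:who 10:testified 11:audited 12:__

The marked gap is the direct object of "audited".
Its filler is the fronted wh-phrase "what", at word 1.
(The other dependency links word 8 to a gap after word 9.)

1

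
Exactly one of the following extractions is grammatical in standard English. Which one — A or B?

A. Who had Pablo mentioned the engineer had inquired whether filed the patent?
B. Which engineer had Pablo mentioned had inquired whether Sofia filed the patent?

B

In A, the wh-phrase is extracted from inside a wh-island (introduced by "whether"), which blocks movement.
In B, the extraction path crosses only that-complement boundaries, which are transparent.
So B is grammatical.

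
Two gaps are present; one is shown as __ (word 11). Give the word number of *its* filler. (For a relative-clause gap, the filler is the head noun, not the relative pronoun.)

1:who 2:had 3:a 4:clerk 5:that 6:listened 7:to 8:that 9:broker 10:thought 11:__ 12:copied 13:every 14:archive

The marked gap is the subject of "copied".
Its filler is the fronted wh-phrase "who", at word 1.
(The other dependency links word 4 to a gap after word 5.)

1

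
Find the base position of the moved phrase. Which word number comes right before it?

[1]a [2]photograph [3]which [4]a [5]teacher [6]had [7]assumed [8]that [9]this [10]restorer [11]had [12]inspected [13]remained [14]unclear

12

The displaced element is "a photograph" (word 2).
It is linked across 1 clause boundary (that).
It functions as the direct object of "inspected", so the gap sits immediately after word 12 ("inspected").
Base order: A teacher had assumed that this restorer had inspected a photograph.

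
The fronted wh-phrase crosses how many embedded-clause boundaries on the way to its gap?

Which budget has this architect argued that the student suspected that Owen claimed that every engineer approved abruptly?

"which budget" is extracted from the object of "approved".
Boundaries crossed, outermost first: [that], [that], [that] — 3 in total.

3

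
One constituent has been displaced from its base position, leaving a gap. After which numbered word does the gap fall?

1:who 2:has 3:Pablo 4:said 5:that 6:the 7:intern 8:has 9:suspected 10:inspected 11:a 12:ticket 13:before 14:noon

The displaced element is "who" (word 1).
It is linked across 2 clause boundaries (that → Ø).
It functions as the subject of "inspected", so the gap sits immediately after word 9 ("suspected").
Base order: Pablo has said that the intern has suspected that who inspected a ticket before noon.

9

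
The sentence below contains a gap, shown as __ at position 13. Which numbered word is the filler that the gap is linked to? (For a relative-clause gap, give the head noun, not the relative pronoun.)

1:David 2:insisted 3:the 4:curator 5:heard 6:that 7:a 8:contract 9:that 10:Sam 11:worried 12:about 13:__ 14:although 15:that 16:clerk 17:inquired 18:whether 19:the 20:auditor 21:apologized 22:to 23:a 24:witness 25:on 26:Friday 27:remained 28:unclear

8

The gap at 13 is the prepositional object of "worried", inside a relative clause.
The relative pronoun is "that" (word 9); it is bound by the head noun immediately before it.
Its filler is the head noun "contract", at word 8.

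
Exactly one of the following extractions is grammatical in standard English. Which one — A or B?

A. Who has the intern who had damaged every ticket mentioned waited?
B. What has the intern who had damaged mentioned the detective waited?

In B, the wh-phrase is extracted from inside a complex-NP island (relative clause) (introduced by "who"), which blocks movement.
In A, the extraction path crosses only that-complement boundaries, which are transparent.
So A is grammatical.

A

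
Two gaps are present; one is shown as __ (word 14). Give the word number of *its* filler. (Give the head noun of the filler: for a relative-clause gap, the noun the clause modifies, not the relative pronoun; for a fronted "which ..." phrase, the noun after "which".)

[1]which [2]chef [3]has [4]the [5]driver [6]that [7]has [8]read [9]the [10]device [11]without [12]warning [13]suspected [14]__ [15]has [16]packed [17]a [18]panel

2

The marked gap is the subject of "packed".
Its filler is the fronted wh-phrase "which chef", at word 2.
(The other dependency links word 5 to a gap after word 6.)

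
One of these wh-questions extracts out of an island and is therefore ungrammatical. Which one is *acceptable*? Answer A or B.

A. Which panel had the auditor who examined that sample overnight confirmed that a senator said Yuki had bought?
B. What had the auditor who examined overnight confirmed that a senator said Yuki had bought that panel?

A

In B, the wh-phrase is extracted from inside a complex-NP island (relative clause) (introduced by "who"), which blocks movement.
In A, the extraction path crosses only that-complement boundaries, which are transparent.
So A is grammatical.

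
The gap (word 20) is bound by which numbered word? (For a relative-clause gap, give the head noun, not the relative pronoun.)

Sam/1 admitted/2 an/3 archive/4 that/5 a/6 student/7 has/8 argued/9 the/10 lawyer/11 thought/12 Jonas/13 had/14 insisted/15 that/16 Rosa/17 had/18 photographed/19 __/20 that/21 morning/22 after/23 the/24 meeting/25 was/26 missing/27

The gap at 20 is the object of "photographed", inside a relative clause.
The relative pronoun is "that" (word 5); it is bound by the head noun immediately before it.
Its filler is the head noun "archive", at word 4.

4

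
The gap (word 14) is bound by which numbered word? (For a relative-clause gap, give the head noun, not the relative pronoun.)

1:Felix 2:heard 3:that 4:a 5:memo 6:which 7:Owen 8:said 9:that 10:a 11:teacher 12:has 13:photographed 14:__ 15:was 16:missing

5

The gap at 14 is the object of "photographed", inside a relative clause.
The relative pronoun is "which" (word 6); it is bound by the head noun immediately before it.
Its filler is the head noun "memo", at word 5.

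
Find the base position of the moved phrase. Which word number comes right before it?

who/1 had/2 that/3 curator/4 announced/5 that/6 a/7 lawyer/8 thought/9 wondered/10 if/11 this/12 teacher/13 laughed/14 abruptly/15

9

The displaced element is "who" (word 1).
It is linked across 2 clause boundaries (that → Ø).
It functions as the subject of "wondered", so the gap sits immediately after word 9 ("thought").
Base order: That curator had announced that a lawyer thought that who wondered if this teacher laughed abruptly.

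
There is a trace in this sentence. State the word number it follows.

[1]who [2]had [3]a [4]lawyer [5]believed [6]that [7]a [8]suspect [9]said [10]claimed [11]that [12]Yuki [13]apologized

9

The displaced element is "who" (word 1).
It is linked across 2 clause boundaries (that → Ø).
It functions as the subject of "claimed", so the gap sits immediately after word 9 ("said").
Base order: A lawyer had believed that a suspect said who claimed that Yuki apologized.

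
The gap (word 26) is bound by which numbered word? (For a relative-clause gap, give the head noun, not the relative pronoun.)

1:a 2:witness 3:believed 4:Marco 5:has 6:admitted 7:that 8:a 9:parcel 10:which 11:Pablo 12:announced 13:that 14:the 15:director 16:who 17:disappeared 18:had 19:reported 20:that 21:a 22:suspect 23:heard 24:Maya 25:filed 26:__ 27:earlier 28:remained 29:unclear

9

The gap at 26 is the object of "filed", inside a relative clause.
The relative pronoun is "which" (word 10); it is bound by the head noun immediately before it.
Its filler is the head noun "parcel", at word 9.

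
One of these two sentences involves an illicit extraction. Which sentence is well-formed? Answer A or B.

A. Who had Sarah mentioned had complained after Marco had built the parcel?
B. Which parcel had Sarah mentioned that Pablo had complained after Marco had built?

In B, the wh-phrase is extracted from inside an adjunct island (introduced by "after"), which blocks movement.
In A, the extraction path crosses only that-complement boundaries, which are transparent.
So A is grammatical.

A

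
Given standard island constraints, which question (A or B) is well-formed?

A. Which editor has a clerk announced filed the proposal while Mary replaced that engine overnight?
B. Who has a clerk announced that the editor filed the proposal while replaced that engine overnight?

In B, the wh-phrase is extracted from inside an adjunct island (introduced by "while"), which blocks movement.
In A, the extraction path crosses only that-complement boundaries, which are transparent.
So A is grammatical.

A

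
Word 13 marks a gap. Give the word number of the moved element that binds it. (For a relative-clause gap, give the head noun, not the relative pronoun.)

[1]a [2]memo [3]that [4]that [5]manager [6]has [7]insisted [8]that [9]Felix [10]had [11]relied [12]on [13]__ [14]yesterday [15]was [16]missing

The gap at 13 is the prepositional object of "relied", inside a relative clause.
The relative pronoun is "that" (word 3); it is bound by the head noun immediately before it.
Its filler is the head noun "memo", at word 2.

2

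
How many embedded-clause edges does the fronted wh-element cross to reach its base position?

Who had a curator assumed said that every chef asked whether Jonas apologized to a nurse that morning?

1

"who" is extracted from the subject of "said".
Boundaries crossed, outermost first: [Ø] — 1 in total.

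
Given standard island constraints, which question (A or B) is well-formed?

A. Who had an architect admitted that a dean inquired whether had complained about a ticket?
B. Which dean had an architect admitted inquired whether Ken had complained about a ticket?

B

In A, the wh-phrase is extracted from inside a wh-island (introduced by "whether"), which blocks movement.
In B, the extraction path crosses only that-complement boundaries, which are transparent.
So B is grammatical.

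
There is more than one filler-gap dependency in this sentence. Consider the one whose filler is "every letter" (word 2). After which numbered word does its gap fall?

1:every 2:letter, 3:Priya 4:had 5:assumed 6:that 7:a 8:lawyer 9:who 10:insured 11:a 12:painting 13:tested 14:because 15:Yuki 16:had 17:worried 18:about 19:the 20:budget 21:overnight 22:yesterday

13

The displaced element is "every letter" (word 2).
It is linked across 1 clause boundary (that).
It functions as the direct object of "tested", so the gap sits immediately after word 13 ("tested").
Base order: Priya had assumed that a lawyer who insured a painting tested every letter because Yuki had worried about the budget overnight yesterday.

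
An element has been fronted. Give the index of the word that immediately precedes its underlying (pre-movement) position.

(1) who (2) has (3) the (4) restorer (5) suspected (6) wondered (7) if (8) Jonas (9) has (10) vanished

5

The displaced element is "who" (word 1).
It is linked across 1 clause boundary (Ø).
It functions as the subject of "wondered", so the gap sits immediately after word 5 ("suspected").
Base order: The restorer has suspected who wondered if Jonas has vanished.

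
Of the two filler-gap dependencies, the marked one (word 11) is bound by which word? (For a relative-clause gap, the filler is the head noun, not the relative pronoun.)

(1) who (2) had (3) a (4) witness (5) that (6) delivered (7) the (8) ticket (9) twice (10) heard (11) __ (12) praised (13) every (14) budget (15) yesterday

The marked gap is the subject of "praised".
Its filler is the fronted wh-phrase "who", at word 1.
(The other dependency links word 4 to a gap after word 5.)

1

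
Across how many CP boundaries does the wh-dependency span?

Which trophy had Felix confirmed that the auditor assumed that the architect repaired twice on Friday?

"which trophy" is extracted from the object of "repaired".
Boundaries crossed, outermost first: [that], [that] — 2 in total.

2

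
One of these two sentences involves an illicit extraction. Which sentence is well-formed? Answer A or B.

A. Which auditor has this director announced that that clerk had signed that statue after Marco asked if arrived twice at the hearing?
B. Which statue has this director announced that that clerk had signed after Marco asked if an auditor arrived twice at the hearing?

In A, the wh-phrase is extracted from inside an adjunct island (introduced by "after"), which blocks movement.
In B, the extraction path crosses only that-complement boundaries, which are transparent.
So B is grammatical.

B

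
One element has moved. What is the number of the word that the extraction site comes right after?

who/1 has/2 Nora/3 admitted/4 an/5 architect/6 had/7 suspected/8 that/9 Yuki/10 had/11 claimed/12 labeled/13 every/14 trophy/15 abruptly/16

The displaced element is "who" (word 1).
It is linked across 3 clause boundaries (Ø → that → Ø).
It functions as the subject of "labeled", so the gap sits immediately after word 12 ("claimed").
Base order: Nora has admitted an architect had suspected that Yuki had claimed that who labeled every trophy abruptly.

12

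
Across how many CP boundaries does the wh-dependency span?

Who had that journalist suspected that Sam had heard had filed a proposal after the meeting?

2

"who" is extracted from the subject of "filed".
Boundaries crossed, outermost first: [that], [Ø] — 2 in total.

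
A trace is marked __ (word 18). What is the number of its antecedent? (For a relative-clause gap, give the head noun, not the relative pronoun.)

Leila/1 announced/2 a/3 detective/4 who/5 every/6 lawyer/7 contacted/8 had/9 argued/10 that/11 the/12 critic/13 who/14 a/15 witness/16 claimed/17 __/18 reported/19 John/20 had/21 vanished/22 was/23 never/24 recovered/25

13

The gap at 18 is the subject of "reported", inside a relative clause.
The relative pronoun is "who" (word 14); it is bound by the head noun immediately before it.
Its filler is the head noun "critic", at word 13.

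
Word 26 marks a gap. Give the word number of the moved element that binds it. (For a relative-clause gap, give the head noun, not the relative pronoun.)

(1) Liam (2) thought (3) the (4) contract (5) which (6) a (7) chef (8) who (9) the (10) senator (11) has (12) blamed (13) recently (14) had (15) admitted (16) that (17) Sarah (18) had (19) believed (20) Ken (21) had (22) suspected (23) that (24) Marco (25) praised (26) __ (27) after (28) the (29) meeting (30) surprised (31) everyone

The gap at 26 is the object of "praised", inside a relative clause.
The relative pronoun is "which" (word 5); it is bound by the head noun immediately before it.
Its filler is the head noun "contract", at word 4.

4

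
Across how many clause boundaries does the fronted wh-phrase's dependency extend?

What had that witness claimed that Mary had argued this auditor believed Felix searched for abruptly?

3

"what" is extracted from the PP object of "searched".
Boundaries crossed, outermost first: [that], [Ø], [Ø] — 3 in total.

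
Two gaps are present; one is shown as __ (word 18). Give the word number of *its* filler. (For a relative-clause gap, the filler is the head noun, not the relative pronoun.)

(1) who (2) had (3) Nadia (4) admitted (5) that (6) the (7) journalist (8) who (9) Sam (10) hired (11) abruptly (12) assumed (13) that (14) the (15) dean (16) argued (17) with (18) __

1

The marked gap is the object of the preposition "with" of "argued".
Its filler is the fronted wh-phrase "who", at word 1.
(The other dependency links word 7 to a gap after word 10.)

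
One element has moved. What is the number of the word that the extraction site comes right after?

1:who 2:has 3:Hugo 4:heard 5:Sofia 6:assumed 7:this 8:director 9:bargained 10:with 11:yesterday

The displaced element is "who" (word 1).
It is linked across 2 clause boundaries (Ø → Ø).
It functions as the object of the preposition "with" of "bargained", so the gap sits immediately after word 10 ("with").
Base order: Hugo has heard Sofia assumed this director bargained with who yesterday.

10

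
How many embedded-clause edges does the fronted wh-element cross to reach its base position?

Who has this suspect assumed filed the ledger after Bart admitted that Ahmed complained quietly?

"who" is extracted from the subject of "filed".
Boundaries crossed, outermost first: [Ø] — 1 in total.

1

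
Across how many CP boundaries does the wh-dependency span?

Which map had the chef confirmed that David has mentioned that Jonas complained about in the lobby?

2

"which map" is extracted from the PP object of "complained".
Boundaries crossed, outermost first: [that], [that] — 2 in total.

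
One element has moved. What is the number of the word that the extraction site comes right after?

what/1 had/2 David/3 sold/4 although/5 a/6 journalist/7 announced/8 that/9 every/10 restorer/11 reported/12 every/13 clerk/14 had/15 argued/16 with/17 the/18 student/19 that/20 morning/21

The displaced element is "what" (word 1).
It functions as the direct object of "sold", so the gap sits immediately after word 4 ("sold").
Base order: David had sold what although a journalist announced that every restorer reported every clerk had argued with the student that morning.

4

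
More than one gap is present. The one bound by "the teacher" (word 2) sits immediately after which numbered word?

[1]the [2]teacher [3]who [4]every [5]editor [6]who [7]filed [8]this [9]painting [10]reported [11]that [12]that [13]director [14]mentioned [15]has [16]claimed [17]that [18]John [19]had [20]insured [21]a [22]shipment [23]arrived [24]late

14

The displaced element is "the teacher" (word 2).
It is linked across 2 clause boundaries (that → Ø).
It functions as the subject of "claimed", so the gap sits immediately after word 14 ("mentioned").
Base order: Every editor who filed this painting reported that that director mentioned that the teacher has claimed that John had insured a shipment.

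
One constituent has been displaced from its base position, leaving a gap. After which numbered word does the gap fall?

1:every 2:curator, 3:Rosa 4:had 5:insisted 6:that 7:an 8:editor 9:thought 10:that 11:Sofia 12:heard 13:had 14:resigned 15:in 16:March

The displaced element is "every curator" (word 2).
It is linked across 3 clause boundaries (that → that → Ø).
It functions as the subject of "resigned", so the gap sits immediately after word 12 ("heard").
Base order: Rosa had insisted that an editor thought that Sofia heard that every curator had resigned in March.

12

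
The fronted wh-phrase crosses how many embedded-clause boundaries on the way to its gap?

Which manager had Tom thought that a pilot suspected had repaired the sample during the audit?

"which manager" is extracted from the subject of "repaired".
Boundaries crossed, outermost first: [that], [Ø] — 2 in total.

2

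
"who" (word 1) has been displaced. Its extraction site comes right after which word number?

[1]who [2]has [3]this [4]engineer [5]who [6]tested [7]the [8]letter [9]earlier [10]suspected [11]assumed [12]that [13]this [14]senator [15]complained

The displaced element is "who" (word 1).
It is linked across 1 clause boundary (Ø).
It functions as the subject of "assumed", so the gap sits immediately after word 10 ("suspected").
Base order: This engineer who tested the letter earlier has suspected who assumed that this senator complained.

10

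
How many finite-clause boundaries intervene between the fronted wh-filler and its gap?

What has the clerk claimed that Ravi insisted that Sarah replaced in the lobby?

2

"what" is extracted from the object of "replaced".
Boundaries crossed, outermost first: [that], [that] — 2 in total.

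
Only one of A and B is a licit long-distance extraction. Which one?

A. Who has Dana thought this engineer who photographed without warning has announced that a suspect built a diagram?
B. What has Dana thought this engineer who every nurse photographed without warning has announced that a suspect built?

B

In A, the wh-phrase is extracted from inside a complex-NP island (relative clause) (introduced by "who"), which blocks movement.
In B, the extraction path crosses only that-complement boundaries, which are transparent.
So B is grammatical.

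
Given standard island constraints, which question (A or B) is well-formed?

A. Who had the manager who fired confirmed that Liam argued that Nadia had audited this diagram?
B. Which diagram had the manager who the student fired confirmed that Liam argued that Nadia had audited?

In A, the wh-phrase is extracted from inside a complex-NP island (relative clause) (introduced by "who"), which blocks movement.
In B, the extraction path crosses only that-complement boundaries, which are transparent.
So B is grammatical.

B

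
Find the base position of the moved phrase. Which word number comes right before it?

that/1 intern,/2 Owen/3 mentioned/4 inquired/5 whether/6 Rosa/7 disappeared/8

4

The displaced element is "that intern" (word 2).
It is linked across 1 clause boundary (Ø).
It functions as the subject of "inquired", so the gap sits immediately after word 4 ("mentioned").
Base order: Owen mentioned that that intern inquired whether Rosa disappeared.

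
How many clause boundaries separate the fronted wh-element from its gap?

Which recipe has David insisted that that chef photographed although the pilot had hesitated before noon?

"which recipe" is extracted from the object of "photographed".
Boundaries crossed, outermost first: [that] — 1 in total.

1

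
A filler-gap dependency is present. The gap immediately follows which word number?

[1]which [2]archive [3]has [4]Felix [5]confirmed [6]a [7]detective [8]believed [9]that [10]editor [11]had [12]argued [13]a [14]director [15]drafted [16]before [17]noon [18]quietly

15

The displaced element is "which archive" (word 2).
It is linked across 3 clause boundaries (Ø → Ø → Ø).
It functions as the direct object of "drafted", so the gap sits immediately after word 15 ("drafted").
Base order: Felix has confirmed a detective believed that editor had argued a director drafted which archive before noon quietly.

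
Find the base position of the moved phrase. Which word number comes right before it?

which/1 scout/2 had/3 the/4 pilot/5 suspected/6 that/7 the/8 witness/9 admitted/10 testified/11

10

The displaced element is "which scout" (word 2).
It is linked across 2 clause boundaries (that → Ø).
It functions as the subject of "testified", so the gap sits immediately after word 10 ("admitted").
Base order: The pilot had suspected that the witness admitted that which scout testified.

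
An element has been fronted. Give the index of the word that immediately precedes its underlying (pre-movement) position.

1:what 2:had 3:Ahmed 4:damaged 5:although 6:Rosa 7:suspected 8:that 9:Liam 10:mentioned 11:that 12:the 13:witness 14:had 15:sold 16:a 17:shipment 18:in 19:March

4

The displaced element is "what" (word 1).
It functions as the direct object of "damaged", so the gap sits immediately after word 4 ("damaged").
Base order: Ahmed had damaged what although Rosa suspected that Liam mentioned that the witness had sold a shipment in March.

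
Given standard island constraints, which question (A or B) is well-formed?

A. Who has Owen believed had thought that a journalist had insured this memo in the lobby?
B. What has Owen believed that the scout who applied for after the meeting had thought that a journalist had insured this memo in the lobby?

In B, the wh-phrase is extracted from inside a complex-NP island (relative clause) (introduced by "who"), which blocks movement.
In A, the extraction path crosses only that-complement boundaries, which are transparent.
So A is grammatical.

A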